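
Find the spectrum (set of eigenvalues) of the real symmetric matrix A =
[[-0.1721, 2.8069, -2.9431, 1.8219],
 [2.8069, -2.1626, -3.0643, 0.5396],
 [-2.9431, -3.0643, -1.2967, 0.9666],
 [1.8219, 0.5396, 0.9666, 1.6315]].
sigma(A) ≈ {-5, -4, 2, 5}

A is real symmetric, so its spectrum consists of real eigenvalues. Expanding the characteristic polynomial of the displayed matrix gives
  det(λ I - A) = p(λ) = λ^4 + (2)λ^3 + (-33)λ^2 + (-49.999)λ + (200).
Solving p(λ) = 0 yields eigenvalues ≈ -5, -4, 2, 5. (A is shown rounded to 4 decimals, so these recover the underlying integer eigenvalues to within that precision.)
Verification: the trace of A = -2 equals the sum of eigenvalues -2, and det(A) ≈ 199.9995 matches the eigenvalue product 200.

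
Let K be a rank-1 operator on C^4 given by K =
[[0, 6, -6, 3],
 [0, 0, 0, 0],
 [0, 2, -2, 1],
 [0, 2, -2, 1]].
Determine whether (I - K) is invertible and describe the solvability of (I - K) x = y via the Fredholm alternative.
(I - K) is invertible (det(I - K) = 2 ≠ 0), so for every y in C^4 the equation (I - K) x = y has a unique solution.

K has rank 1, so it is an outer product K = u v^T: every row of K is a multiple of one row vector. Reading off the entries, u = (3, 0, 1, 1) and v = (0, 2, -2, 1) (row i of K equals u_i·v^T). A rank-one matrix u v^T satisfies K u = u (v·u) and kills the (3)-dimensional subspace v^⊥, so its characteristic polynomial is lambda^3 (lambda - v·u) with v·u = tr K = -1. Hence the eigenvalues of I - K are 1 (multiplicity 3) and 1 - (-1) = 2, so det(I - K) = 2. (Direct check: I - K =
[[1, -6, 6, -3],
 [0, 1, 0, 0],
 [0, -2, 3, -1],
 [0, -2, 2, 0]]
has determinant 2.) The finite-dimensional Fredholm alternative says: either (I - K) is invertible, or ker(I - K) ≠ {0} and then range(I - K) = ker((I - K)^*)^⊥, with dim ker(I - K) = dim ker((I - K)^*). Since det(I - K) ≠ 0, 1 is not an eigenvalue of K and ker(I - K) = {0}, so we are in the first case: for every y there is a unique x = (I - K)^(-1) y. Explicitly, by the Sherman–Morrison formula, (I - u v^T)^(-1) = I + u v^T/(1 - v·u), i.e. (I - K)^(-1) = I + K/(2).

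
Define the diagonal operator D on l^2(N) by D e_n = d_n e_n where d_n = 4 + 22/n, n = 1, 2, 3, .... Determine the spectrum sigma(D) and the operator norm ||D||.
sigma(D) = {4 + 22/n : n ≥ 1} ∪ {4}; ||D|| = 26

A bounded diagonal operator on l^2 with diagonal entries d_n has spectrum equal to the closure of {d_n : n ≥ 1}: every d_n is an eigenvalue (with eigenvector e_n), so {d_n} ⊂ sigma(D); the spectrum is closed, so its closure is too; and for lambda not in the closure, (D - lambda I) has bounded inverse (the diagonal entries 1/(d_n - lambda) are bounded). For our sequence d_n = 4 + 22/n, n = 1, 2, 3, ...:
  - {d_n} = {4 + 22/n : n ≥ 1}; the only limit point is 4
  - closure = {4 + 22/n : n ≥ 1} ∪ {4}
For the norm: a diagonal operator has ||D|| = sup_n |d_n|. Here d_n = 4 + 22/n is positive and decreasing, so sup_n |d_n| = d_1 = 4 + 22 = 26. So ||D|| = 26.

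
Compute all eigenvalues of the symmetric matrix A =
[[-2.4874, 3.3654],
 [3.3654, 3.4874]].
sigma(A) ≈ {-4, 5}

A is real symmetric, so its spectrum consists of real eigenvalues. Expanding the characteristic polynomial of the displayed matrix gives
  det(λ I - A) = p(λ) = λ^2 + (-1)λ + (-20).
Solving p(λ) = 0 yields eigenvalues ≈ -4, 5. (A is shown rounded to 4 decimals, so these recover the underlying integer eigenvalues to within that precision.)
Verification: the trace of A = 1 equals the sum of eigenvalues 1, and det(A) ≈ -20.0005 matches the eigenvalue product -20.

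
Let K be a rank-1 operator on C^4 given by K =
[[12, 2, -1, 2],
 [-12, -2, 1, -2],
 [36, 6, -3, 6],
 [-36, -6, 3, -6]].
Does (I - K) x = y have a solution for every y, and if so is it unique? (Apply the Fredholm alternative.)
(I - K) is singular (det(I - K) = 0, i.e. 1 ∈ sigma(K)). (I - K) x = y is solvable iff y ⊥ ker((I - K)^*) = span{(12, 2, -1, 2)}, i.e. iff 12y_1 + 2y_2 - y_3 + 2y_4 = 0. When solvable, the solutions are x = y + c·(1, -1, 3, -3), c arbitrary (ker(I - K) = span{(1, -1, 3, -3)}, dimension 1).

K has rank 1, so it is an outer product K = u v^T: every row of K is a multiple of one row vector. Reading off the entries, u = (1, -1, 3, -3) and v = (12, 2, -1, 2) (row i of K equals u_i·v^T). A rank-one matrix u v^T satisfies K u = u (v·u) and kills the (3)-dimensional subspace v^⊥, so its characteristic polynomial is lambda^3 (lambda - v·u) with v·u = tr K = 1. Hence the eigenvalues of I - K are 1 (multiplicity 3) and 1 - (1) = 0, so det(I - K) = 0. (Direct check: I - K =
[[-11, -2, 1, -2],
 [12, 3, -1, 2],
 [-36, -6, 4, -6],
 [36, 6, -3, 7]]
has determinant 0.) So 1 is an eigenvalue of K and (I - K) is not invertible. The finite-dimensional Fredholm alternative says: either (I - K) is invertible, or ker(I - K) ≠ {0} and then range(I - K) = ker((I - K)^*)^⊥, with dim ker(I - K) = dim ker((I - K)^*). We are in the second case, so we need both kernels. Kernel of I - K: (I - K) u = u - u (v·u) = u - u = 0, so ker(I - K) = span{u} = span{(1, -1, 3, -3)} (it is exactly 1-dimensional because rank(I - K) = 3). Kernel of the adjoint: K is real, so (I - K)^* = I - K^T = I - v u^T, and (I - v u^T) v = v - v (u·v) = 0; hence ker((I - K)^*) = span{v} = span{(12, 2, -1, 2)}. Therefore (I - K) x = y is solvable iff <y, v> = 0, i.e. iff 12y_1 + 2y_2 - y_3 + 2y_4 = 0. When this holds, K y = u (v·y) = 0, so (I - K) y = y and x = y is a particular solution; the full solution set is the line x = y + c·u = y + c·(1, -1, 3, -3), c ∈ C.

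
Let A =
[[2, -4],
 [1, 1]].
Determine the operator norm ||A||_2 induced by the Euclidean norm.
||A||_2 = sqrt((22 + sqrt(340))/2) ≈ 4.4966 (= sqrt(largest eigenvalue of A^T A))

||A||_2 = sigma_max(A) = sqrt(lambda_max(A^T A)). Form the symmetric matrix M = A^T A =
[[5, -7],
 [-7, 17]].
Its characteristic polynomial (trace, determinant of M give the coefficients) is
  p(λ) = det(λ I - M) = λ^2 - 22λ + 36.
For λ^2 - 22λ + 36 the discriminant is 340. It is nonnegative but not a perfect square, so the roots are real and irrational: λ = (22 ± sqrt(340))/2 ≈ 20.2195, 1.7805.
So the eigenvalues of A^T A are ≈ 1.7805, 20.2195 (all ≥ 0, as they must be for A^T A). The largest is λ_max = (22 + sqrt(340))/2 ≈ 20.2195, hence ||A||_2 = sqrt(λ_max) = sqrt((22 + sqrt(340))/2) ≈ 4.4966.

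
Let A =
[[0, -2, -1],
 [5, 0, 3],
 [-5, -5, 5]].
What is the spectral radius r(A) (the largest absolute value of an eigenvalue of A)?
r(A) ≈ 5.1085

The eigenvalues of A are the roots of its characteristic polynomial. With M = A (coefficients from the trace, the sum of principal 2x2 minors, and det A):
  p(λ) = det(λ I - M) = λ^3 - 5λ^2 + 20λ - 105.
No integer candidate from the rational root theorem (±divisors of 105) is a root, so the roots are irrational. The cubic discriminant is Δ = -183175 < 0, so there is one real root and a complex-conjugate pair. p(5) = -5 and p(6) = 51 have opposite signs, so a root lies in (5, 6); Newton's method refines it to λ ≈ 5.1085. Dividing out (λ - (5.1085)) leaves approximately λ^2 + 0.1085λ + 20.5541. For λ^2 + 0.1085λ + 20.5541 the discriminant is -82.2047. It is negative, so the remaining roots are the complex-conjugate pair λ ≈ -0.0542 ± 4.5333i. Their product equals the constant term, so |λ|^2 ≈ 20.5541 and |λ| ≈ 4.5337.
Thus the eigenvalues (to 4 decimals) are 5.1085 (modulus 5.1085); -0.0542 ± 4.5333i (modulus 4.5337). The spectral radius is the largest modulus: r(A) ≈ 5.1085. (Cross-check: r(A) ≤ ||A||_2 ≈ 8.8166; equality holds whenever A is normal, though it can also hold for some non-normal A.)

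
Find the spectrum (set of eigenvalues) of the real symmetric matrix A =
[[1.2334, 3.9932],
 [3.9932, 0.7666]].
sigma(A) ≈ {-3, 5}

A is real symmetric, so its spectrum consists of real eigenvalues. Expanding the characteristic polynomial of the displayed matrix gives
  det(λ I - A) = p(λ) = λ^2 + (-2)λ + (-15).
Solving p(λ) = 0 yields eigenvalues ≈ -3, 5. (A is shown rounded to 4 decimals, so these recover the underlying integer eigenvalues to within that precision.)
Verification: the trace of A = 2 equals the sum of eigenvalues 2, and det(A) ≈ -15.0001 matches the eigenvalue product -15.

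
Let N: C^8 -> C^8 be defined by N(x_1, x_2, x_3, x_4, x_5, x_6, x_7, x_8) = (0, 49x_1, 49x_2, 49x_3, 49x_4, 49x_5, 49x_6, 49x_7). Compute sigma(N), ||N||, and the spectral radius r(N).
sigma(N) = {0}; ||N|| = 49; r(N) = 0. (N is nilpotent with N^8 = 0.)

On C^8, N is a strictly lower-triangular matrix with 49 on the subdiagonal and zeros elsewhere, so its characteristic polynomial is lambda^8 and every eigenvalue is 0: sigma(N) = {0}. For the operator norm, N e_i = 49e_{i+1} for i = 1, ..., 7 and N e_8 = 0, so the singular values of N are 49 (with multiplicity 7) and 0; hence ||N|| = 49. The spectral radius r(N) = max|lambda| = 0. Note ||N|| > r(N) — characteristic of non-normal nilpotent operators. Indeed N^8 = 0.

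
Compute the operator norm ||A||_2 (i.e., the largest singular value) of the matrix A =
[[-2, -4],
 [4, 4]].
||A||_2 = sqrt((52 + sqrt(2448))/2) ≈ 7.1231 (= sqrt(largest eigenvalue of A^T A))

||A||_2 = sigma_max(A) = sqrt(lambda_max(A^T A)). Form the symmetric matrix M = A^T A =
[[20, 24],
 [24, 32]].
Its characteristic polynomial (trace, determinant of M give the coefficients) is
  p(λ) = det(λ I - M) = λ^2 - 52λ + 64.
For λ^2 - 52λ + 64 the discriminant is 2448. It is nonnegative but not a perfect square, so the roots are real and irrational: λ = (52 ± sqrt(2448))/2 ≈ 50.7386, 1.2614.
So the eigenvalues of A^T A are ≈ 1.2614, 50.7386 (all ≥ 0, as they must be for A^T A). The largest is λ_max = (52 + sqrt(2448))/2 ≈ 50.7386, hence ||A||_2 = sqrt(λ_max) = sqrt((52 + sqrt(2448))/2) ≈ 7.1231.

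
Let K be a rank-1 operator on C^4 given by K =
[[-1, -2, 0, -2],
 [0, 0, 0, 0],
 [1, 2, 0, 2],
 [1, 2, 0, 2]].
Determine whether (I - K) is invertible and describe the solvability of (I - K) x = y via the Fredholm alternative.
(I - K) is singular (det(I - K) = 0, i.e. 1 ∈ sigma(K)). (I - K) x = y is solvable iff y ⊥ ker((I - K)^*) = span{(-1, -2, 0, -2)}, i.e. iff -y_1 - 2y_2 - 2y_4 = 0. When solvable, the solutions are x = y + c·(1, 0, -1, -1), c arbitrary (ker(I - K) = span{(1, 0, -1, -1)}, dimension 1).

K has rank 1, so it is an outer product K = u v^T: every row of K is a multiple of one row vector. Reading off the entries, u = (1, 0, -1, -1) and v = (-1, -2, 0, -2) (row i of K equals u_i·v^T). A rank-one matrix u v^T satisfies K u = u (v·u) and kills the (3)-dimensional subspace v^⊥, so its characteristic polynomial is lambda^3 (lambda - v·u) with v·u = tr K = 1. Hence the eigenvalues of I - K are 1 (multiplicity 3) and 1 - (1) = 0, so det(I - K) = 0. (Direct check: I - K =
[[2, 2, 0, 2],
 [0, 1, 0, 0],
 [-1, -2, 1, -2],
 [-1, -2, 0, -1]]
has determinant 0.) So 1 is an eigenvalue of K and (I - K) is not invertible. The finite-dimensional Fredholm alternative says: either (I - K) is invertible, or ker(I - K) ≠ {0} and then range(I - K) = ker((I - K)^*)^⊥, with dim ker(I - K) = dim ker((I - K)^*). We are in the second case, so we need both kernels. Kernel of I - K: (I - K) u = u - u (v·u) = u - u = 0, so ker(I - K) = span{u} = span{(1, 0, -1, -1)} (it is exactly 1-dimensional because rank(I - K) = 3). Kernel of the adjoint: K is real, so (I - K)^* = I - K^T = I - v u^T, and (I - v u^T) v = v - v (u·v) = 0; hence ker((I - K)^*) = span{v} = span{(-1, -2, 0, -2)}. Therefore (I - K) x = y is solvable iff <y, v> = 0, i.e. iff -y_1 - 2y_2 - 2y_4 = 0. When this holds, K y = u (v·y) = 0, so (I - K) y = y and x = y is a particular solution; the full solution set is the line x = y + c·u = y + c·(1, 0, -1, -1), c ∈ C.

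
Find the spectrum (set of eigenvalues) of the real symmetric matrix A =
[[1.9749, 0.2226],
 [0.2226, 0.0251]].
sigma(A) ≈ {0, 2}

A is real symmetric, so its spectrum consists of real eigenvalues. Expanding the characteristic polynomial of the displayed matrix gives
  det(λ I - A) = p(λ) = λ^2 + (-2)λ + (0).
Solving p(λ) = 0 yields eigenvalues ≈ 0, 2. (A is shown rounded to 4 decimals, so these recover the underlying integer eigenvalues to within that precision.)
Verification: the trace of A = 2 equals the sum of eigenvalues 2, and det(A) ≈ 0.0000 matches the eigenvalue product 0.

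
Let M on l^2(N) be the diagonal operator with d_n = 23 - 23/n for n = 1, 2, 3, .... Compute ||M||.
||M|| = 23

For a diagonal operator on l^2 with entries d_n, ||M|| = sup_n |d_n|. Here d_1 = 0, d_2 = 23/2, ..., and d_n = 23 - 23/n increases monotonically toward 23. All terms lie in [0, 23), so |d_n| = d_n and the supremum is the limit 23, which is not attained by any individual d_n. Hence ||M|| = 23.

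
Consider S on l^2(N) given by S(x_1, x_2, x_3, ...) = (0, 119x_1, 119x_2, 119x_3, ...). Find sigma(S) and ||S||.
sigma(S) = closed disk {z in C : |z| ≤ 119}; ||S|| = 119

Note S = 119·U where U is the unit right shift (U x)_k = x_{k-1} (with x_0 := 0); so ||S|| = 119||U|| and sigma(S) = 119·sigma(U). ||S x||^2 = sum_{k≥1} |119x_k|^2 = 14161||x||^2, so ||S|| = 119 and sigma(S) ⊂ {|z| ≤ 119}. For any |lambda| < 119, the equation (S - lambda I) x = 0 forces x_1 = 0, then 119x_k = lambda x_{k+1} ⇒ x = 0, so S has no eigenvalues. But (S - lambda I) is not surjective for |lambda| < 119: solving (S - lambda I) x = e_1 would require x_n proportional to (lambda/119)^(-n), which is not in l^2. So every |lambda| < 119 lies in the residual spectrum. The boundary |lambda| = 119 is in the approximate point spectrum (the spectrum is closed). Hence sigma(S) is the closed disk of radius 119.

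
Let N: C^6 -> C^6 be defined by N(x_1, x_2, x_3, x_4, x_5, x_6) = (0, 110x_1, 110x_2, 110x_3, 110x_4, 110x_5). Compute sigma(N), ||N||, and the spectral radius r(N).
sigma(N) = {0}; ||N|| = 110; r(N) = 0. (N is nilpotent with N^6 = 0.)

On C^6, N is a strictly lower-triangular matrix with 110 on the subdiagonal and zeros elsewhere, so its characteristic polynomial is lambda^6 and every eigenvalue is 0: sigma(N) = {0}. For the operator norm, N e_i = 110e_{i+1} for i = 1, ..., 5 and N e_6 = 0, so the singular values of N are 110 (with multiplicity 5) and 0; hence ||N|| = 110. The spectral radius r(N) = max|lambda| = 0. Note ||N|| > r(N) — characteristic of non-normal nilpotent operators. Indeed N^6 = 0.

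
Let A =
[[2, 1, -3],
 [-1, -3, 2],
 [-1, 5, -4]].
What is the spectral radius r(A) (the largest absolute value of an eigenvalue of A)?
r(A) ≈ 6.6138

The eigenvalues of A are the roots of its characteristic polynomial. With M = A (coefficients from the trace, the sum of principal 2x2 minors, and det A):
  p(λ) = det(λ I - M) = λ^3 + 5λ^2 - 14λ - 22.
No integer candidate from the rational root theorem (±divisors of 22) is a root, so the roots are irrational. The cubic discriminant is Δ = 41528 > 0, so there are three distinct real roots. p(-7) = -22 and p(-6) = 26 have opposite signs, so a root lies in (-7, -6); Newton's method refines it to λ ≈ -6.6138. p(-2) = 18 and p(-1) = -4 have opposite signs, so a root lies in (-2, -1); Newton's method refines it to λ ≈ -1.1874. p(2) = -22 and p(3) = 8 have opposite signs, so a root lies in (2, 3); Newton's method refines it to λ ≈ 2.8013. Check (Vieta): the three roots sum to -5, matching tr M = -5.
Thus the eigenvalues (to 4 decimals) are -6.6138 (modulus 6.6138); -1.1874 (modulus 1.1874); 2.8013 (modulus 2.8013). The spectral radius is the largest modulus: r(A) ≈ 6.6138. (Cross-check: r(A) ≤ ||A||_2 ≈ 7.8285; equality holds whenever A is normal, though it can also hold for some non-normal A.)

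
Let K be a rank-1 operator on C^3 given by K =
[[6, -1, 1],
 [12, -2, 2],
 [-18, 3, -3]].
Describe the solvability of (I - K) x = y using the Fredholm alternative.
(I - K) is singular (det(I - K) = 0, i.e. 1 ∈ sigma(K)). (I - K) x = y is solvable iff y ⊥ ker((I - K)^*) = span{(6, -1, 1)}, i.e. iff 6y_1 - y_2 + y_3 = 0. When solvable, the solutions are x = y + c·(1, 2, -3), c arbitrary (ker(I - K) = span{(1, 2, -3)}, dimension 1).

K has rank 1, so it is an outer product K = u v^T: every row of K is a multiple of one row vector. Reading off the entries, u = (1, 2, -3) and v = (6, -1, 1) (row i of K equals u_i·v^T). A rank-one matrix u v^T satisfies K u = u (v·u) and kills the (2)-dimensional subspace v^⊥, so its characteristic polynomial is lambda^2 (lambda - v·u) with v·u = tr K = 1. Hence the eigenvalues of I - K are 1 (multiplicity 2) and 1 - (1) = 0, so det(I - K) = 0. (Direct check: I - K =
[[-5, 1, -1],
 [-12, 3, -2],
 [18, -3, 4]]
has determinant 0.) So 1 is an eigenvalue of K and (I - K) is not invertible. The finite-dimensional Fredholm alternative says: either (I - K) is invertible, or ker(I - K) ≠ {0} and then range(I - K) = ker((I - K)^*)^⊥, with dim ker(I - K) = dim ker((I - K)^*). We are in the second case, so we need both kernels. Kernel of I - K: (I - K) u = u - u (v·u) = u - u = 0, so ker(I - K) = span{u} = span{(1, 2, -3)} (it is exactly 1-dimensional because rank(I - K) = 2). Kernel of the adjoint: K is real, so (I - K)^* = I - K^T = I - v u^T, and (I - v u^T) v = v - v (u·v) = 0; hence ker((I - K)^*) = span{v} = span{(6, -1, 1)}. Therefore (I - K) x = y is solvable iff <y, v> = 0, i.e. iff 6y_1 - y_2 + y_3 = 0. When this holds, K y = u (v·y) = 0, so (I - K) y = y and x = y is a particular solution; the full solution set is the line x = y + c·u = y + c·(1, 2, -3), c ∈ C.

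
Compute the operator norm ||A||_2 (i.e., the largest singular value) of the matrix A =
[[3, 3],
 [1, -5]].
||A||_2 = sqrt((44 + sqrt(640))/2) ≈ 5.8863 (= sqrt(largest eigenvalue of A^T A))

||A||_2 = sigma_max(A) = sqrt(lambda_max(A^T A)). Form the symmetric matrix M = A^T A =
[[10, 4],
 [4, 34]].
Its characteristic polynomial (trace, determinant of M give the coefficients) is
  p(λ) = det(λ I - M) = λ^2 - 44λ + 324.
For λ^2 - 44λ + 324 the discriminant is 640. It is nonnegative but not a perfect square, so the roots are real and irrational: λ = (44 ± sqrt(640))/2 ≈ 34.6491, 9.3509.
So the eigenvalues of A^T A are ≈ 9.3509, 34.6491 (all ≥ 0, as they must be for A^T A). The largest is λ_max = (44 + sqrt(640))/2 ≈ 34.6491, hence ||A||_2 = sqrt(λ_max) = sqrt((44 + sqrt(640))/2) ≈ 5.8863.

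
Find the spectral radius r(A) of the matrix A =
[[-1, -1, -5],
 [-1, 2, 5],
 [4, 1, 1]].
r(A) ≈ 3.6221

The eigenvalues of A are the roots of its characteristic polynomial. With M = A (coefficients from the trace, the sum of principal 2x2 minors, and det A):
  p(λ) = det(λ I - M) = λ^3 - 2λ^2 + 13λ - 27.
No integer candidate from the rational root theorem (±divisors of 27) is a root, so the roots are irrational. The cubic discriminant is Δ = -16023 < 0, so there is one real root and a complex-conjugate pair. p(2) = -1 and p(3) = 21 have opposite signs, so a root lies in (2, 3); Newton's method refines it to λ ≈ 2.058. Dividing out (λ - (2.058)) leaves approximately λ^2 + 0.058λ + 13.1194. For λ^2 + 0.058λ + 13.1194 the discriminant is -52.4743. It is negative, so the remaining roots are the complex-conjugate pair λ ≈ -0.029 ± 3.622i. Their product equals the constant term, so |λ|^2 ≈ 13.1194 and |λ| ≈ 3.6221.
Thus the eigenvalues (to 4 decimals) are 2.058 (modulus 2.058); -0.029 ± 3.622i (modulus 3.6221). The spectral radius is the largest modulus: r(A) ≈ 3.6221. (Cross-check: r(A) ≤ ||A||_2 ≈ 7.529; equality holds whenever A is normal, though it can also hold for some non-normal A.)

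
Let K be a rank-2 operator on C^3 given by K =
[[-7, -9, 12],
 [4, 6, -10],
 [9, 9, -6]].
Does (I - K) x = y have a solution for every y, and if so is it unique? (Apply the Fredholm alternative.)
(I - K) is invertible (det(I - K) = -10 ≠ 0), so for every y in C^3 the equation (I - K) x = y has a unique solution.

K has rank 2 and factors as K = U V^T = u1 v1^T + u2 v2^T with u1 = (3, -2, -3), v1 = (-3, -3, 2), u2 = (2, -2, 0), v2 = (1, 0, 3) (multiplying out reproduces the displayed K). The nonzero eigenvalues of U V^T coincide with those of the 2 x 2 matrix G = V^T U = [[v1·u1, v1·u2], [v2·u1, v2·u2]] = [[-9, 0], [-6, 2]], and by the Sylvester determinant identity det(I_3 - U V^T) = det(I_2 - V^T U) = det([[10, 0], [6, -1]]) = (10)(-1) - (0)(6) = -10. (Direct check: I - K =
[[8, 9, -12],
 [-4, -5, 10],
 [-9, -9, 7]]
has determinant -10.) The finite-dimensional Fredholm alternative says: either (I - K) is invertible, or ker(I - K) ≠ {0} and then range(I - K) = ker((I - K)^*)^⊥, with dim ker(I - K) = dim ker((I - K)^*). Since det(I - K) ≠ 0, 1 is not an eigenvalue of K and ker(I - K) = {0}, so we are in the first case: for every y there is a unique x = (I - K)^(-1) y. (Explicitly, by the Woodbury identity, (I - U V^T)^(-1) = I + U (I_2 - G)^(-1) V^T.)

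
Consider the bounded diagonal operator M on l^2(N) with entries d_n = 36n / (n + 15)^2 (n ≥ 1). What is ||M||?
||M|| = 3/5 (attained at n = 15)

For M diagonal, ||M|| = sup_n |d_n|. Treat f(x) = 36x / (x + 15)^2 for real x > 0. By the quotient rule, f'(x) = 36(15 - x)/(x + 15)^3, which is positive for x < 15 and negative for x > 15. So f has a unique maximum at x = 15, and since 15 is a positive integer, the supremum over n ≥ 1 is attained at n = 15: d_15 = 36·15/(15 + 15)^2 = 36·15/900 = 3/5. Hence ||M|| = 3/5.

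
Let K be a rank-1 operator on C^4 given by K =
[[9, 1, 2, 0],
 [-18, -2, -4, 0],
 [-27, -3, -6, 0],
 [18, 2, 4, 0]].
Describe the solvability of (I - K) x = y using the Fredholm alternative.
(I - K) is singular (det(I - K) = 0, i.e. 1 ∈ sigma(K)). (I - K) x = y is solvable iff y ⊥ ker((I - K)^*) = span{(9, 1, 2, 0)}, i.e. iff 9y_1 + y_2 + 2y_3 = 0. When solvable, the solutions are x = y + c·(1, -2, -3, 2), c arbitrary (ker(I - K) = span{(1, -2, -3, 2)}, dimension 1).

K has rank 1, so it is an outer product K = u v^T: every row of K is a multiple of one row vector. Reading off the entries, u = (1, -2, -3, 2) and v = (9, 1, 2, 0) (row i of K equals u_i·v^T). A rank-one matrix u v^T satisfies K u = u (v·u) and kills the (3)-dimensional subspace v^⊥, so its characteristic polynomial is lambda^3 (lambda - v·u) with v·u = tr K = 1. Hence the eigenvalues of I - K are 1 (multiplicity 3) and 1 - (1) = 0, so det(I - K) = 0. (Direct check: I - K =
[[-8, -1, -2, 0],
 [18, 3, 4, 0],
 [27, 3, 7, 0],
 [-18, -2, -4, 1]]
has determinant 0.) So 1 is an eigenvalue of K and (I - K) is not invertible. The finite-dimensional Fredholm alternative says: either (I - K) is invertible, or ker(I - K) ≠ {0} and then range(I - K) = ker((I - K)^*)^⊥, with dim ker(I - K) = dim ker((I - K)^*). We are in the second case, so we need both kernels. Kernel of I - K: (I - K) u = u - u (v·u) = u - u = 0, so ker(I - K) = span{u} = span{(1, -2, -3, 2)} (it is exactly 1-dimensional because rank(I - K) = 3). Kernel of the adjoint: K is real, so (I - K)^* = I - K^T = I - v u^T, and (I - v u^T) v = v - v (u·v) = 0; hence ker((I - K)^*) = span{v} = span{(9, 1, 2, 0)}. Therefore (I - K) x = y is solvable iff <y, v> = 0, i.e. iff 9y_1 + y_2 + 2y_3 = 0. When this holds, K y = u (v·y) = 0, so (I - K) y = y and x = y is a particular solution; the full solution set is the line x = y + c·u = y + c·(1, -2, -3, 2), c ∈ C.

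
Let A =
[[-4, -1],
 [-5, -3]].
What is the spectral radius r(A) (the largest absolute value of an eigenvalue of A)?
r(A) = (7 + sqrt(21))/2 ≈ 5.7913

The eigenvalues of A are the roots of its characteristic polynomial. With M = A (coefficients from the trace and determinant):
  p(λ) = det(λ I - M) = λ^2 + 7λ + 7.
For λ^2 + 7λ + 7 the discriminant is 21. It is nonnegative but not a perfect square, so the roots are real and irrational: λ = (-7 ± sqrt(21))/2 ≈ -1.2087, -5.7913.
Thus the eigenvalues (to 4 decimals) are -1.2087 (modulus 1.2087); -5.7913 (modulus 5.7913). The spectral radius is the largest modulus: r(A) = (7 + sqrt(21))/2 ≈ 5.7913. (Cross-check: r(A) ≤ ||A||_2 ≈ 7.0725; equality holds whenever A is normal, though it can also hold for some non-normal A.)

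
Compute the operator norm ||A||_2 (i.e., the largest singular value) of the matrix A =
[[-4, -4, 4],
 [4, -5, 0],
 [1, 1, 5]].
||A||_2 ≈ 7.3651 (= sqrt(largest eigenvalue of A^T A))

||A||_2 = sigma_max(A) = sqrt(lambda_max(A^T A)). Form the symmetric matrix M = A^T A =
[[33, -3, -11],
 [-3, 42, -11],
 [-11, -11, 41]].
Its characteristic polynomial (trace, sum of principal 2x2 minors, determinant of M give the coefficients) is
  p(λ) = det(λ I - M) = λ^3 - 116λ^2 + 4210λ - 46656.
No integer candidate from the rational root theorem (±divisors of 46656) is a root, so the roots are irrational. The cubic discriminant is Δ = 76502304 > 0, so there are three distinct real roots. p(21) = -141 and p(22) = 468 have opposite signs, so a root lies in (21, 22); Newton's method refines it to λ ≈ 21.2171. p(40) = 144 and p(41) = -121 have opposite signs, so a root lies in (40, 41); Newton's method refines it to λ ≈ 40.5382. p(54) = -108 and p(55) = 369 have opposite signs, so a root lies in (54, 55); Newton's method refines it to λ ≈ 54.2447. Check (Vieta): the three roots sum to 116, matching tr M = 116.
So the eigenvalues of A^T A are ≈ 21.2171, 40.5382, 54.2447 (all ≥ 0, as they must be for A^T A). The largest is λ_max ≈ 54.2447, hence ||A||_2 = sqrt(λ_max) ≈ 7.3651.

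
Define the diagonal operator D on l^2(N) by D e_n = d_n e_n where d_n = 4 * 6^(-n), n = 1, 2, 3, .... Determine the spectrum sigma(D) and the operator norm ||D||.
sigma(D) = {4 * 6^(-n) : n ≥ 1} ∪ {0}; ||D|| = 2/3

A bounded diagonal operator on l^2 with diagonal entries d_n has spectrum equal to the closure of {d_n : n ≥ 1}: every d_n is an eigenvalue (with eigenvector e_n), so {d_n} ⊂ sigma(D); the spectrum is closed, so its closure is too; and for lambda not in the closure, (D - lambda I) has bounded inverse (the diagonal entries 1/(d_n - lambda) are bounded). For our sequence d_n = 4 * 6^(-n), n = 1, 2, 3, ...:
  - {d_n} = {4 * 6^(-n) : n ≥ 1}; the only limit point is 0
  - closure = {4 * 6^(-n) : n ≥ 1} ∪ {0}
For the norm: a diagonal operator has ||D|| = sup_n |d_n|. Here d_n = 4 * 6^(-n) is positive and decreasing, so sup_n |d_n| = d_1 = 4/6 = 2/3. So ||D|| = 2/3.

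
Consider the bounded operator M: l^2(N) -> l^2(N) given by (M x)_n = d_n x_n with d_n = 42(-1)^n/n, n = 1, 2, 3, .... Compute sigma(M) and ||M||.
sigma(M) = {42(-1)^n/n : n ≥ 1} ∪ {0}; ||M|| = 42

A bounded diagonal operator on l^2 with diagonal entries d_n has spectrum equal to the closure of {d_n : n ≥ 1}: every d_n is an eigenvalue (with eigenvector e_n), so {d_n} ⊂ sigma(M); the spectrum is closed, so its closure is too; and for lambda not in the closure, (M - lambda I) has bounded inverse (the diagonal entries 1/(d_n - lambda) are bounded). For our sequence d_n = 42(-1)^n/n, n = 1, 2, 3, ...:
  - {d_n} = {42(-1)^n/n : n ≥ 1}; the only limit point is 0
  - closure = {42(-1)^n/n : n ≥ 1} ∪ {0}
For the norm: a diagonal operator has ||M|| = sup_n |d_n|. Here |d_n| = 42/n is decreasing, so sup_n |d_n| = |d_1| = 42. So ||M|| = 42.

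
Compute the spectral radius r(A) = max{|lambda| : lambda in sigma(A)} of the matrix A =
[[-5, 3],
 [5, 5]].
r(A) = sqrt(160)/2 ≈ 6.3246

The eigenvalues of A are the roots of its characteristic polynomial. With M = A (coefficients from the trace and determinant):
  p(λ) = det(λ I - M) = λ^2 - 40.
For λ^2 - 40 the discriminant is 160. It is nonnegative but not a perfect square, so the roots are real and irrational: λ = ± sqrt(160)/2 ≈ 6.3246, -6.3246.
Thus the eigenvalues (to 4 decimals) are 6.3246 (modulus 6.3246); -6.3246 (modulus 6.3246). The spectral radius is the largest modulus: r(A) = sqrt(160)/2 ≈ 6.3246. (Cross-check: r(A) ≤ ||A||_2 ≈ 7.4031; equality holds whenever A is normal, though it can also hold for some non-normal A.)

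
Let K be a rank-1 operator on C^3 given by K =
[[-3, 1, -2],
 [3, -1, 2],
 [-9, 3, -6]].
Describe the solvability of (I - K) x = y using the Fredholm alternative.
(I - K) is invertible (det(I - K) = 11 ≠ 0), so for every y in C^3 the equation (I - K) x = y has a unique solution.

K has rank 1, so it is an outer product K = u v^T: every row of K is a multiple of one row vector. Reading off the entries, u = (1, -1, 3) and v = (-3, 1, -2) (row i of K equals u_i·v^T). A rank-one matrix u v^T satisfies K u = u (v·u) and kills the (2)-dimensional subspace v^⊥, so its characteristic polynomial is lambda^2 (lambda - v·u) with v·u = tr K = -10. Hence the eigenvalues of I - K are 1 (multiplicity 2) and 1 - (-10) = 11, so det(I - K) = 11. (Direct check: I - K =
[[4, -1, 2],
 [-3, 2, -2],
 [9, -3, 7]]
has determinant 11.) The finite-dimensional Fredholm alternative says: either (I - K) is invertible, or ker(I - K) ≠ {0} and then range(I - K) = ker((I - K)^*)^⊥, with dim ker(I - K) = dim ker((I - K)^*). Since det(I - K) ≠ 0, 1 is not an eigenvalue of K and ker(I - K) = {0}, so we are in the first case: for every y there is a unique x = (I - K)^(-1) y. Explicitly, by the Sherman–Morrison formula, (I - u v^T)^(-1) = I + u v^T/(1 - v·u), i.e. (I - K)^(-1) = I + K/(11).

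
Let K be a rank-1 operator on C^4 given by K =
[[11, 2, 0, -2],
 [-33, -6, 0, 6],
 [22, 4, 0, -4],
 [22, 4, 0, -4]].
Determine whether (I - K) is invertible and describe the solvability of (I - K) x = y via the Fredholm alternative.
(I - K) is singular (det(I - K) = 0, i.e. 1 ∈ sigma(K)). (I - K) x = y is solvable iff y ⊥ ker((I - K)^*) = span{(11, 2, 0, -2)}, i.e. iff 11y_1 + 2y_2 - 2y_4 = 0. When solvable, the solutions are x = y + c·(1, -3, 2, 2), c arbitrary (ker(I - K) = span{(1, -3, 2, 2)}, dimension 1).

K has rank 1, so it is an outer product K = u v^T: every row of K is a multiple of one row vector. Reading off the entries, u = (1, -3, 2, 2) and v = (11, 2, 0, -2) (row i of K equals u_i·v^T). A rank-one matrix u v^T satisfies K u = u (v·u) and kills the (3)-dimensional subspace v^⊥, so its characteristic polynomial is lambda^3 (lambda - v·u) with v·u = tr K = 1. Hence the eigenvalues of I - K are 1 (multiplicity 3) and 1 - (1) = 0, so det(I - K) = 0. (Direct check: I - K =
[[-10, -2, 0, 2],
 [33, 7, 0, -6],
 [-22, -4, 1, 4],
 [-22, -4, 0, 5]]
has determinant 0.) So 1 is an eigenvalue of K and (I - K) is not invertible. The finite-dimensional Fredholm alternative says: either (I - K) is invertible, or ker(I - K) ≠ {0} and then range(I - K) = ker((I - K)^*)^⊥, with dim ker(I - K) = dim ker((I - K)^*). We are in the second case, so we need both kernels. Kernel of I - K: (I - K) u = u - u (v·u) = u - u = 0, so ker(I - K) = span{u} = span{(1, -3, 2, 2)} (it is exactly 1-dimensional because rank(I - K) = 3). Kernel of the adjoint: K is real, so (I - K)^* = I - K^T = I - v u^T, and (I - v u^T) v = v - v (u·v) = 0; hence ker((I - K)^*) = span{v} = span{(11, 2, 0, -2)}. Therefore (I - K) x = y is solvable iff <y, v> = 0, i.e. iff 11y_1 + 2y_2 - 2y_4 = 0. When this holds, K y = u (v·y) = 0, so (I - K) y = y and x = y is a particular solution; the full solution set is the line x = y + c·u = y + c·(1, -3, 2, 2), c ∈ C.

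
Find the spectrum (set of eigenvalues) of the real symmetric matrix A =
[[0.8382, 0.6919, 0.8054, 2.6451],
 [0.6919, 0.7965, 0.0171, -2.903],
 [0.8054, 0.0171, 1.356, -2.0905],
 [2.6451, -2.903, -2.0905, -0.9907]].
sigma(A) ≈ {-5, 1, 2, 4}

A is real symmetric, so its spectrum consists of real eigenvalues. Expanding the characteristic polynomial of the displayed matrix gives
  det(λ I - A) = p(λ) = λ^4 + (-2)λ^3 + (-21)λ^2 + (62.0027)λ + (-40.0031).
Solving p(λ) = 0 yields eigenvalues ≈ -5, 1, 2, 4. (A is shown rounded to 4 decimals, so these recover the underlying integer eigenvalues to within that precision.)
Verification: the trace of A = 2 equals the sum of eigenvalues 2, and det(A) ≈ -40.0031 matches the eigenvalue product -40.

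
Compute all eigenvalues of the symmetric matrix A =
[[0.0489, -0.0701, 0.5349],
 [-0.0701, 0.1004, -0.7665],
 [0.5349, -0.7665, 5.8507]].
sigma(A) ≈ {0, 6} (0 with multiplicity 2)

A is real symmetric, so its spectrum consists of real eigenvalues. Expanding the characteristic polynomial of the displayed matrix gives
  det(λ I - A) = p(λ) = λ^3 + (-6)λ^2 + (0)λ + (0).
Solving p(λ) = 0 yields eigenvalues ≈ 0, 0, 6. (A is shown rounded to 4 decimals, so these recover the underlying integer eigenvalues to within that precision.)
Verification: the trace of A = 6 equals the sum of eigenvalues 6, and det(A) ≈ -0.0000 matches the eigenvalue product 0.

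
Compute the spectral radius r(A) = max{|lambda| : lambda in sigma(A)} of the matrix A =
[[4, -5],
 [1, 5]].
r(A) = 5

The eigenvalues of A are the roots of its characteristic polynomial. With M = A (coefficients from the trace and determinant):
  p(λ) = det(λ I - M) = λ^2 - 9λ + 25.
For λ^2 - 9λ + 25 the discriminant is -19. It is negative, so the roots are the complex-conjugate pair λ = 9/2 ± (sqrt(19)/2) i ≈ 4.5 ± 2.1794i. For a conjugate pair the product of the roots equals the constant term, so |λ|^2 = 25 and |λ| = sqrt(25) = 5.
Thus the eigenvalues (to 4 decimals) are 4.5 ± 2.1794i (modulus 5). The spectral radius is the largest modulus: r(A) = 5. (Cross-check: r(A) ≤ ||A||_2 ≈ 7.4699; equality holds whenever A is normal, though it can also hold for some non-normal A.)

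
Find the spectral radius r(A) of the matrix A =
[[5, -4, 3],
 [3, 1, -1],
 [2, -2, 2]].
r(A) ≈ 4.1909

The eigenvalues of A are the roots of its characteristic polynomial. With M = A (coefficients from the trace, the sum of principal 2x2 minors, and det A):
  p(λ) = det(λ I - M) = λ^3 - 8λ^2 + 21λ - 8.
No integer candidate from the rational root theorem (±divisors of 8) is a root, so the roots are irrational. The cubic discriminant is Δ = -2740 < 0, so there is one real root and a complex-conjugate pair. p(0) = -8 and p(1) = 6 have opposite signs, so a root lies in (0, 1); Newton's method refines it to λ ≈ 0.4555. Dividing out (λ - (0.4555)) leaves approximately λ^2 - 7.5445λ + 17.5636. For λ^2 - 7.5445λ + 17.5636 the discriminant is -13.3346. It is negative, so the remaining roots are the complex-conjugate pair λ ≈ 3.7723 ± 1.8258i. Their product equals the constant term, so |λ|^2 ≈ 17.5636 and |λ| ≈ 4.1909.
Thus the eigenvalues (to 4 decimals) are 0.4555 (modulus 0.4555); 3.7723 ± 1.8258i (modulus 4.1909). The spectral radius is the largest modulus: r(A) ≈ 4.1909. (Cross-check: r(A) ≤ ||A||_2 ≈ 7.9289; equality holds whenever A is normal, though it can also hold for some non-normal A.)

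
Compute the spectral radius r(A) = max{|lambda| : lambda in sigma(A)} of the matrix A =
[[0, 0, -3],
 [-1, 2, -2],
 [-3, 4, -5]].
r(A) ≈ 5.2926

The eigenvalues of A are the roots of its characteristic polynomial. With M = A (coefficients from the trace, the sum of principal 2x2 minors, and det A):
  p(λ) = det(λ I - M) = λ^3 + 3λ^2 - 11λ + 6.
No integer candidate from the rational root theorem (±divisors of 6) is a root, so the roots are irrational. The cubic discriminant is Δ = 1229 > 0, so there are three distinct real roots. p(-6) = -36 and p(-5) = 11 have opposite signs, so a root lies in (-6, -5); Newton's method refines it to λ ≈ -5.2926. p(0) = 6 and p(1) = -1 have opposite signs, so a root lies in (0, 1); Newton's method refines it to λ ≈ 0.7217. p(1) = -1 and p(2) = 4 have opposite signs, so a root lies in (1, 2); Newton's method refines it to λ ≈ 1.5709. Check (Vieta): the three roots sum to -3, matching tr M = -3.
Thus the eigenvalues (to 4 decimals) are -5.2926 (modulus 5.2926); 0.7217 (modulus 0.7217); 1.5709 (modulus 1.5709). The spectral radius is the largest modulus: r(A) ≈ 5.2926. (Cross-check: r(A) ≤ ||A||_2 ≈ 7.9764; equality holds whenever A is normal, though it can also hold for some non-normal A.)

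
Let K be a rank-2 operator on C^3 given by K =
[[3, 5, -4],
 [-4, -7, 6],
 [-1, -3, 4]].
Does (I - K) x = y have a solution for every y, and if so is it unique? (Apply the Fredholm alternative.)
(I - K) is invertible (det(I - K) = -2 ≠ 0), so for every y in C^3 the equation (I - K) x = y has a unique solution.

K has rank 2 and factors as K = U V^T = u1 v1^T + u2 v2^T with u1 = (2, -3, -2), v1 = (2, 3, -2), u2 = (-1, 2, 3), v2 = (1, 1, 0) (multiplying out reproduces the displayed K). The nonzero eigenvalues of U V^T coincide with those of the 2 x 2 matrix G = V^T U = [[v1·u1, v1·u2], [v2·u1, v2·u2]] = [[-1, -2], [-1, 1]], and by the Sylvester determinant identity det(I_3 - U V^T) = det(I_2 - V^T U) = det([[2, 2], [1, 0]]) = (2)(0) - (2)(1) = -2. (Direct check: I - K =
[[-2, -5, 4],
 [4, 8, -6],
 [1, 3, -3]]
has determinant -2.) The finite-dimensional Fredholm alternative says: either (I - K) is invertible, or ker(I - K) ≠ {0} and then range(I - K) = ker((I - K)^*)^⊥, with dim ker(I - K) = dim ker((I - K)^*). Since det(I - K) ≠ 0, 1 is not an eigenvalue of K and ker(I - K) = {0}, so we are in the first case: for every y there is a unique x = (I - K)^(-1) y. (Explicitly, by the Woodbury identity, (I - U V^T)^(-1) = I + U (I_2 - G)^(-1) V^T.)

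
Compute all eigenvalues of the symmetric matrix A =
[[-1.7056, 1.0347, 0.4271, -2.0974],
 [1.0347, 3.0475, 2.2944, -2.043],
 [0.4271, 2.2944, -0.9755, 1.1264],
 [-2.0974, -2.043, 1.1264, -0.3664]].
sigma(A) ≈ {-4, -2, 1, 5}

A is real symmetric, so its spectrum consists of real eigenvalues. Expanding the characteristic polynomial of the displayed matrix gives
  det(λ I - A) = p(λ) = λ^4 + (0)λ^3 + (-23)λ^2 + (-18)λ + (40).
Solving p(λ) = 0 yields eigenvalues ≈ -4, -2, 1, 5. (A is shown rounded to 4 decimals, so these recover the underlying integer eigenvalues to within that precision.)
Verification: the trace of A = 0 equals the sum of eigenvalues 0, and det(A) ≈ 40.0002 matches the eigenvalue product 40.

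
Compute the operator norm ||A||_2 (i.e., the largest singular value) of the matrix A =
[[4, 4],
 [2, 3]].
||A||_2 = sqrt((45 + sqrt(1961))/2) ≈ 6.6814 (= sqrt(largest eigenvalue of A^T A))

||A||_2 = sigma_max(A) = sqrt(lambda_max(A^T A)). Form the symmetric matrix M = A^T A =
[[20, 22],
 [22, 25]].
Its characteristic polynomial (trace, determinant of M give the coefficients) is
  p(λ) = det(λ I - M) = λ^2 - 45λ + 16.
For λ^2 - 45λ + 16 the discriminant is 1961. It is nonnegative but not a perfect square, so the roots are real and irrational: λ = (45 ± sqrt(1961))/2 ≈ 44.6416, 0.3584.
So the eigenvalues of A^T A are ≈ 0.3584, 44.6416 (all ≥ 0, as they must be for A^T A). The largest is λ_max = (45 + sqrt(1961))/2 ≈ 44.6416, hence ||A||_2 = sqrt(λ_max) = sqrt((45 + sqrt(1961))/2) ≈ 6.6814.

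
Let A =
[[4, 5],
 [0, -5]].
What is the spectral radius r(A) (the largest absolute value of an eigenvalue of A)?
r(A) = 5

The eigenvalues of A are the roots of its characteristic polynomial. With M = A (coefficients from the trace and determinant):
  p(λ) = det(λ I - M) = λ^2 + λ - 20.
For λ^2 + λ - 20 the discriminant is 81. It is a perfect square (9^2), so the roots are rational: λ = (-1 ± 9)/2 = 4, -5.
Thus the eigenvalues (to 4 decimals) are 4 (modulus 4); -5 (modulus 5). The spectral radius is the largest modulus: r(A) = 5. (Cross-check: r(A) ≤ ||A||_2 ≈ 7.6973; equality holds whenever A is normal, though it can also hold for some non-normal A.)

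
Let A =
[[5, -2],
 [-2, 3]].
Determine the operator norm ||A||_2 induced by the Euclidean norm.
||A||_2 = sqrt((42 + sqrt(1280))/2) ≈ 6.2361 (= sqrt(largest eigenvalue of A^T A))

||A||_2 = sigma_max(A) = sqrt(lambda_max(A^T A)). Form the symmetric matrix M = A^T A =
[[29, -16],
 [-16, 13]].
Its characteristic polynomial (trace, determinant of M give the coefficients) is
  p(λ) = det(λ I - M) = λ^2 - 42λ + 121.
For λ^2 - 42λ + 121 the discriminant is 1280. It is nonnegative but not a perfect square, so the roots are real and irrational: λ = (42 ± sqrt(1280))/2 ≈ 38.8885, 3.1115.
So the eigenvalues of A^T A are ≈ 3.1115, 38.8885 (all ≥ 0, as they must be for A^T A). The largest is λ_max = (42 + sqrt(1280))/2 ≈ 38.8885, hence ||A||_2 = sqrt(λ_max) = sqrt((42 + sqrt(1280))/2) ≈ 6.2361.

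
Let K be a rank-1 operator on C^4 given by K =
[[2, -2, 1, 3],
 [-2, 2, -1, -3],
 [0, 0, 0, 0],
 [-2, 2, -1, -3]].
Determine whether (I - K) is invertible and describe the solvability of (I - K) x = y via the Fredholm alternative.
(I - K) is singular (det(I - K) = 0, i.e. 1 ∈ sigma(K)). (I - K) x = y is solvable iff y ⊥ ker((I - K)^*) = span{(2, -2, 1, 3)}, i.e. iff 2y_1 - 2y_2 + y_3 + 3y_4 = 0. When solvable, the solutions are x = y + c·(1, -1, 0, -1), c arbitrary (ker(I - K) = span{(1, -1, 0, -1)}, dimension 1).

K has rank 1, so it is an outer product K = u v^T: every row of K is a multiple of one row vector. Reading off the entries, u = (1, -1, 0, -1) and v = (2, -2, 1, 3) (row i of K equals u_i·v^T). A rank-one matrix u v^T satisfies K u = u (v·u) and kills the (3)-dimensional subspace v^⊥, so its characteristic polynomial is lambda^3 (lambda - v·u) with v·u = tr K = 1. Hence the eigenvalues of I - K are 1 (multiplicity 3) and 1 - (1) = 0, so det(I - K) = 0. (Direct check: I - K =
[[-1, 2, -1, -3],
 [2, -1, 1, 3],
 [0, 0, 1, 0],
 [2, -2, 1, 4]]
has determinant 0.) So 1 is an eigenvalue of K and (I - K) is not invertible. The finite-dimensional Fredholm alternative says: either (I - K) is invertible, or ker(I - K) ≠ {0} and then range(I - K) = ker((I - K)^*)^⊥, with dim ker(I - K) = dim ker((I - K)^*). We are in the second case, so we need both kernels. Kernel of I - K: (I - K) u = u - u (v·u) = u - u = 0, so ker(I - K) = span{u} = span{(1, -1, 0, -1)} (it is exactly 1-dimensional because rank(I - K) = 3). Kernel of the adjoint: K is real, so (I - K)^* = I - K^T = I - v u^T, and (I - v u^T) v = v - v (u·v) = 0; hence ker((I - K)^*) = span{v} = span{(2, -2, 1, 3)}. Therefore (I - K) x = y is solvable iff <y, v> = 0, i.e. iff 2y_1 - 2y_2 + y_3 + 3y_4 = 0. When this holds, K y = u (v·y) = 0, so (I - K) y = y and x = y is a particular solution; the full solution set is the line x = y + c·u = y + c·(1, -1, 0, -1), c ∈ C.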